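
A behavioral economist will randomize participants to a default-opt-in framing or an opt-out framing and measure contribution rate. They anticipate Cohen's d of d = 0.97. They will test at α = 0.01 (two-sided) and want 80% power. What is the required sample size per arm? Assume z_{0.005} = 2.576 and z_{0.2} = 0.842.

n = 25 per group

For two independent groups with equal n: n = 2·((z_{α/2} + z_β) / d)².
z_{α/2} + z_β = 2.576 + 0.842 = 3.418.
n = 2 × (3.418 / 0.97)² = 2 × 3.524² = 2 × 12.42 = 24.8.
Round up to the next whole participant.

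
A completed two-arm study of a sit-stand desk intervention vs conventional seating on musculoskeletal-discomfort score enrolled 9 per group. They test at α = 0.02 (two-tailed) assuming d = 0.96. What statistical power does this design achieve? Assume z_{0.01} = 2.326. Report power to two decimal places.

For two equal groups, power = Φ(d·√(n/2) − z_{α/2}).
d·√(n/2) = 0.96 × √(9/2) = 0.96 × 2.121 = 2.036.
z_β = 2.036 − 2.326 = -0.290.
Power = Φ(-0.290) = 0.386.

power ≈ 0.39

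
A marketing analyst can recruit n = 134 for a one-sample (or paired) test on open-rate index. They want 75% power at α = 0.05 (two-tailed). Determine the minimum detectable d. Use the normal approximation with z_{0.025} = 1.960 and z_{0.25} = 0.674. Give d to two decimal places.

For a single sample (or paired design) of n = 134: d_min = (z_{α/2} + z_β)/√n.
z-sum = 1.960 + 0.674 = 2.634.
d_min = 2.634 / √134 = 2.634 / 11.576 = 0.228.

d_min ≈ 0.23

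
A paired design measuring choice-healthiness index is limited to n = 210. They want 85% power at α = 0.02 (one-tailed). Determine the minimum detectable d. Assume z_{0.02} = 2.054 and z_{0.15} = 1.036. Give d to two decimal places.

For a single sample (or paired design) of n = 210: d_min = (z_{α} + z_β)/√n.
z-sum = 2.054 + 1.036 = 3.090.
d_min = 3.090 / √210 = 3.090 / 14.491 = 0.213.

d_min ≈ 0.21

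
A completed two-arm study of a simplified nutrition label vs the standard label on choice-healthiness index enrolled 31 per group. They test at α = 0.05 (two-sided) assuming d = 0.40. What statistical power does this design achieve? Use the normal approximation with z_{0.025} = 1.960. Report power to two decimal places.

For two equal groups, power = Φ(d·√(n/2) − z_{α/2}).
d·√(n/2) = 0.40 × √(31/2) = 0.40 × 3.937 = 1.575.
z_β = 1.575 − 1.960 = -0.385.
Power = Φ(-0.385) = 0.350.

power ≈ 0.35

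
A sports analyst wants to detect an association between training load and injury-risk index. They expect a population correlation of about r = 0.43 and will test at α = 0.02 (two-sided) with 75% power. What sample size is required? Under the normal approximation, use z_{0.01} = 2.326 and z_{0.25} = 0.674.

n = 46

Fisher's z: C = ½·ln((1+r)/(1−r)) = ½·ln(2.5088) = 0.4599.
n = ((z_{α/2} + z_β)/C)² + 3.
(2.326 + 0.674) / 0.4599 = 3.000 / 0.4599 = 6.523.
n = 6.523² + 3 = 42.55 + 3 = 45.6.
Round up.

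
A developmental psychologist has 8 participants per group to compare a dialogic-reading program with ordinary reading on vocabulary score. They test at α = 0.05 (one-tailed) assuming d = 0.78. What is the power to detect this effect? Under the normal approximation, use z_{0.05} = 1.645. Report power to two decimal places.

For two equal groups, power = Φ(d·√(n/2) − z_{α}).
d·√(n/2) = 0.78 × √(8/2) = 0.78 × 2.000 = 1.560.
z_β = 1.560 − 1.645 = -0.085.
Power = Φ(-0.085) = 0.466.

power ≈ 0.47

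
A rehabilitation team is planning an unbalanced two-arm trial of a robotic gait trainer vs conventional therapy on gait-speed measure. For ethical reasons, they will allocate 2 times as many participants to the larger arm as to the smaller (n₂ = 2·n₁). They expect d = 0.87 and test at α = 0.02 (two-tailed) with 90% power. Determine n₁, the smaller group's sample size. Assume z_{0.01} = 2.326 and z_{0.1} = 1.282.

With allocation ratio k = n₂/n₁ = 2, Var(x̄₁−x̄₂) = σ²(1/n₁ + 1/(k·n₁)) = σ²·(k+1)/(k·n₁).
So n₁ = (1 + 1/k)·((z_{α/2} + z_β)/d)² = 1.500 × (3.608/0.87)².
n₁ = 1.500 × 17.20 = 25.8.
Round up: n₁ = 26, giving n₂ = 2 × 26 = 52.

n₁ = 26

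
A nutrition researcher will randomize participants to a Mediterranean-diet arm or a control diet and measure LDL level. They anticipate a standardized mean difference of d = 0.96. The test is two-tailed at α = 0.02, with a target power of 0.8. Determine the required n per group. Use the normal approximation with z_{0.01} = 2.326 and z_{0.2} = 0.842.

For two independent groups with equal n: n = 2·((z_{α/2} + z_β) / d)².
z_{α/2} + z_β = 2.326 + 0.842 = 3.168.
n = 2 × (3.168 / 0.96)² = 2 × 3.300² = 2 × 10.89 = 21.8.
Round up to the next whole participant.

n = 22 per group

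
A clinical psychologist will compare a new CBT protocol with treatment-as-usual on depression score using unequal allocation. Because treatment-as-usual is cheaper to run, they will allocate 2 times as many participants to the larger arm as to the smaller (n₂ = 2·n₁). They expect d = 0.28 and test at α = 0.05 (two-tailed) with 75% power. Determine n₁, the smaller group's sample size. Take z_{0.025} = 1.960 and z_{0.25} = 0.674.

With allocation ratio k = n₂/n₁ = 2, Var(x̄₁−x̄₂) = σ²(1/n₁ + 1/(k·n₁)) = σ²·(k+1)/(k·n₁).
So n₁ = (1 + 1/k)·((z_{α/2} + z_β)/d)² = 1.500 × (2.634/0.28)².
n₁ = 1.500 × 88.49 = 132.7.
Round up: n₁ = 133, giving n₂ = 2 × 133 = 266.

n₁ = 133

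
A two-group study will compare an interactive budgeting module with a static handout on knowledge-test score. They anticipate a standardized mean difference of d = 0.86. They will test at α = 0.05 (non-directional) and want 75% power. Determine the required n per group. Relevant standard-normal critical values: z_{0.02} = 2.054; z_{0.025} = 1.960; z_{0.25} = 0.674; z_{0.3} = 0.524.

For two independent groups with equal n: n = 2·((z_{α/2} + z_β) / d)².
z_{α/2} + z_β = 1.960 + 0.674 = 2.634.
n = 2 × (2.634 / 0.86)² = 2 × 3.063² = 2 × 9.38 = 18.8.
Round up to the next whole participant.

n = 19 per group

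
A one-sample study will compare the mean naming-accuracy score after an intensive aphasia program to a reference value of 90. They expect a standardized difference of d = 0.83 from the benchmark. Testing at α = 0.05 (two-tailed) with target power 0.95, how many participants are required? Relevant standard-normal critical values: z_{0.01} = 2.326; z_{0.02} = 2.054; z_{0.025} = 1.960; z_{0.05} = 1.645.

For a one-sample test: n = ((z_{α/2} + z_β) / d)².
z_{α/2} + z_β = 1.960 + 1.645 = 3.605.
n = (3.605 / 0.83)² = 4.343² = 18.86.
Round up.

n = 19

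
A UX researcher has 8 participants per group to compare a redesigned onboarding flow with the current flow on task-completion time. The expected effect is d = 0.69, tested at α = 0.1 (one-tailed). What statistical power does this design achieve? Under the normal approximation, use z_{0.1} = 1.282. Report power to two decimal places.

For two equal groups, power = Φ(d·√(n/2) − z_{α}).
d·√(n/2) = 0.69 × √(8/2) = 0.69 × 2.000 = 1.380.
z_β = 1.380 − 1.282 = 0.098.
Power = Φ(0.098) = 0.539.

power ≈ 0.54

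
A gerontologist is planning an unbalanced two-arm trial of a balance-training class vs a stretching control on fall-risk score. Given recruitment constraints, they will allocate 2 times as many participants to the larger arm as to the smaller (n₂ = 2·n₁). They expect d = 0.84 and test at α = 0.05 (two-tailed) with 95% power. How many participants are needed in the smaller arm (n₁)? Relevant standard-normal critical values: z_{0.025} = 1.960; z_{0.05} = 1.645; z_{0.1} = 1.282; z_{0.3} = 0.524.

n₁ = 28

With allocation ratio k = n₂/n₁ = 2, Var(x̄₁−x̄₂) = σ²(1/n₁ + 1/(k·n₁)) = σ²·(k+1)/(k·n₁).
So n₁ = (1 + 1/k)·((z_{α/2} + z_β)/d)² = 1.500 × (3.605/0.84)².
n₁ = 1.500 × 18.42 = 27.6.
Round up: n₁ = 28, giving n₂ = 2 × 28 = 56.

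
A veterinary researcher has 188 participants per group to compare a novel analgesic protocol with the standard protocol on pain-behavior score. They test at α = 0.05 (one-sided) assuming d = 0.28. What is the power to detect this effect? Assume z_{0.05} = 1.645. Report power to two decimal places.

power ≈ 0.86

For two equal groups, power = Φ(d·√(n/2) − z_{α}).
d·√(n/2) = 0.28 × √(188/2) = 0.28 × 9.695 = 2.715.
z_β = 2.715 − 1.645 = 1.070.
Power = Φ(1.070) = 0.858.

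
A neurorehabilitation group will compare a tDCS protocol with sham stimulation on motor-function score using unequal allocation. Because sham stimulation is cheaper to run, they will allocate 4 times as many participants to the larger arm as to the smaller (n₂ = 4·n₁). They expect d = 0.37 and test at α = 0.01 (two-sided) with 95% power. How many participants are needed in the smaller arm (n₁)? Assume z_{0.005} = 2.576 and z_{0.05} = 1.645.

n₁ = 163

With allocation ratio k = n₂/n₁ = 4, Var(x̄₁−x̄₂) = σ²(1/n₁ + 1/(k·n₁)) = σ²·(k+1)/(k·n₁).
So n₁ = (1 + 1/k)·((z_{α/2} + z_β)/d)² = 1.250 × (4.221/0.37)².
n₁ = 1.250 × 130.14 = 162.7.
Round up: n₁ = 163, giving n₂ = 4 × 163 = 652.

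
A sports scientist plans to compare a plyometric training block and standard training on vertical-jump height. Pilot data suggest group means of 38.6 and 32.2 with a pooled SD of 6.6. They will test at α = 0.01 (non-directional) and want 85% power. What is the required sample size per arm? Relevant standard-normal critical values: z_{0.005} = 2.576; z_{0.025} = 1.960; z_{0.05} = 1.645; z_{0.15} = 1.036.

n = 28 per group

Cohen's d = |M₁ − M₂| / SD_pooled = |38.6 − 32.2| / 6.6 = 6.4 / 6.6 = 0.970.
For two independent groups with equal n: n = 2·((z_{α/2} + z_β) / d)².
z_{α/2} + z_β = 2.576 + 1.036 = 3.612.
n = 2 × (3.612 / 0.970)² = 2 × 3.724² = 2 × 13.87 = 27.7.
Round up to the next whole participant.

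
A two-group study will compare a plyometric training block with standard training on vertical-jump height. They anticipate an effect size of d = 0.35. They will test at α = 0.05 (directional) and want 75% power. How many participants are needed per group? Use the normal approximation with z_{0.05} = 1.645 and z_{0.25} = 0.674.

For two independent groups with equal n: n = 2·((z_{α} + z_β) / d)².
z_{α} + z_β = 1.645 + 0.674 = 2.319.
n = 2 × (2.319 / 0.35)² = 2 × 6.626² = 2 × 43.90 = 87.8.
Round up to the next whole participant.

n = 88 per group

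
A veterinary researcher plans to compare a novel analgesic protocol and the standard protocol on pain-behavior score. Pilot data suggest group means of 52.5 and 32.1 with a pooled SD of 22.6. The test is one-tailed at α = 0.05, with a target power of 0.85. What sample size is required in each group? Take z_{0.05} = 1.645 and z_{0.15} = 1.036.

n = 18 per group

Cohen's d = |M₁ − M₂| / SD_pooled = |52.5 − 32.1| / 22.6 = 20.4 / 22.6 = 0.903.
For two independent groups with equal n: n = 2·((z_{α} + z_β) / d)².
z_{α} + z_β = 1.645 + 1.036 = 2.681.
n = 2 × (2.681 / 0.903)² = 2 × 2.969² = 2 × 8.81 = 17.6.
Round up to the next whole participant.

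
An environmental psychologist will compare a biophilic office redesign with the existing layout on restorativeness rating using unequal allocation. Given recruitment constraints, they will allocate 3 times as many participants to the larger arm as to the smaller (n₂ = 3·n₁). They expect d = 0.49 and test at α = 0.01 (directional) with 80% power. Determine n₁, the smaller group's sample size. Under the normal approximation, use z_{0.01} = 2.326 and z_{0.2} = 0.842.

n₁ = 56

With allocation ratio k = n₂/n₁ = 3, Var(x̄₁−x̄₂) = σ²(1/n₁ + 1/(k·n₁)) = σ²·(k+1)/(k·n₁).
So n₁ = (1 + 1/k)·((z_{α} + z_β)/d)² = 1.333 × (3.168/0.49)².
n₁ = 1.333 × 41.80 = 55.7.
Round up: n₁ = 56, giving n₂ = 3 × 56 = 168.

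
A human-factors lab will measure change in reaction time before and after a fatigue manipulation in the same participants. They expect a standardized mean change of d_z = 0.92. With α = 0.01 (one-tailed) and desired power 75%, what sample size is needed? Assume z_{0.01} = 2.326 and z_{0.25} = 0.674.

For a paired (one-sample on differences) test: n = ((z_{α} + z_β) / d)².
z_{α} + z_β = 2.326 + 0.674 = 3.000.
n = (3.000 / 0.92)² = 3.261² = 10.63.
Round up.

n = 11 pairs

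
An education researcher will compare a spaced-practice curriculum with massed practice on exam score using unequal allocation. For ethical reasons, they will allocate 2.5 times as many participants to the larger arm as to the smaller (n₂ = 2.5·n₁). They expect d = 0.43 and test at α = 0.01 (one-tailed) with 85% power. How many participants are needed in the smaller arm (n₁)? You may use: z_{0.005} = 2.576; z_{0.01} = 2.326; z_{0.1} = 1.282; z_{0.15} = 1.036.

n₁ = 86

With allocation ratio k = n₂/n₁ = 2.5, Var(x̄₁−x̄₂) = σ²(1/n₁ + 1/(k·n₁)) = σ²·(k+1)/(k·n₁).
So n₁ = (1 + 1/k)·((z_{α} + z_β)/d)² = 1.400 × (3.362/0.43)².
n₁ = 1.400 × 61.13 = 85.6.
Round up: n₁ = 86, giving n₂ = 2.5 × 86 = 215.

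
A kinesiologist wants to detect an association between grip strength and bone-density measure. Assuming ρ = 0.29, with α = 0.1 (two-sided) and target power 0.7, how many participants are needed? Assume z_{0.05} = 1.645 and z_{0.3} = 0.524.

n = 56

Fisher's z: C = ½·ln((1+r)/(1−r)) = ½·ln(1.8169) = 0.2986.
n = ((z_{α/2} + z_β)/C)² + 3.
(1.645 + 0.524) / 0.2986 = 2.169 / 0.2986 = 7.264.
n = 7.264² + 3 = 52.76 + 3 = 55.8.
Round up.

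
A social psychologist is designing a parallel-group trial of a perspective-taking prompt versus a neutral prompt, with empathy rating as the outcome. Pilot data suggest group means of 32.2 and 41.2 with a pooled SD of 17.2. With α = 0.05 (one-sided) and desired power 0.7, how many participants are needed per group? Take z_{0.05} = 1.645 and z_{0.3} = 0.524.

Cohen's d = |M₁ − M₂| / SD_pooled = |32.2 − 41.2| / 17.2 = 9.0 / 17.2 = 0.523.
For two independent groups with equal n: n = 2·((z_{α} + z_β) / d)².
z_{α} + z_β = 1.645 + 0.524 = 2.169.
n = 2 × (2.169 / 0.523)² = 2 × 4.147² = 2 × 17.20 = 34.4.
Round up to the next whole participant.

n = 35 per group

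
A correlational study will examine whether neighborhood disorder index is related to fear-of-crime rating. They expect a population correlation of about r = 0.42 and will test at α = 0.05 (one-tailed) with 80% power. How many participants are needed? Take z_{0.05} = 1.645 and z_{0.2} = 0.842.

n = 34

Fisher's z: C = ½·ln((1+r)/(1−r)) = ½·ln(2.4483) = 0.4477.
n = ((z_{α} + z_β)/C)² + 3.
(1.645 + 0.842) / 0.4477 = 2.487 / 0.4477 = 5.555.
n = 5.555² + 3 = 30.86 + 3 = 33.9.
Round up.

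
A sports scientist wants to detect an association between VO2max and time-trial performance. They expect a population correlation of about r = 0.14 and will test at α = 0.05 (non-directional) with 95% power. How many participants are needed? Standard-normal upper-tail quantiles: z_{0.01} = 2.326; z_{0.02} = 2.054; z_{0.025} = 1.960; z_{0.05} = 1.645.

Fisher's z: C = ½·ln((1+r)/(1−r)) = ½·ln(1.3256) = 0.1409.
n = ((z_{α/2} + z_β)/C)² + 3.
(1.960 + 1.645) / 0.1409 = 3.605 / 0.1409 = 25.586.
n = 25.586² + 3 = 654.62 + 3 = 657.6.
Round up.

n = 658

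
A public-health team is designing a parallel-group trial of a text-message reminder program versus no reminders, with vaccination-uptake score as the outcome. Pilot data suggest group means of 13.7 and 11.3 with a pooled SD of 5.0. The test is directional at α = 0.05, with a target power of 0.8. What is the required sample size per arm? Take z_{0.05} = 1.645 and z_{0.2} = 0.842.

n = 54 per group

Cohen's d = |M₁ − M₂| / SD_pooled = |13.7 − 11.3| / 5.0 = 2.4 / 5.0 = 0.480.
For two independent groups with equal n: n = 2·((z_{α} + z_β) / d)².
z_{α} + z_β = 1.645 + 0.842 = 2.487.
n = 2 × (2.487 / 0.480)² = 2 × 5.181² = 2 × 26.85 = 53.7.
Round up to the next whole participant.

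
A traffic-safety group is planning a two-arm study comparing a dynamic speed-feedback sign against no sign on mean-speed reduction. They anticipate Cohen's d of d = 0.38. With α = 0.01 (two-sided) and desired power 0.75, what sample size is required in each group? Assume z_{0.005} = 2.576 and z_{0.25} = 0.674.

For two independent groups with equal n: n = 2·((z_{α/2} + z_β) / d)².
z_{α/2} + z_β = 2.576 + 0.674 = 3.250.
n = 2 × (3.250 / 0.38)² = 2 × 8.553² = 2 × 73.15 = 146.3.
Round up to the next whole participant.

n = 147 per group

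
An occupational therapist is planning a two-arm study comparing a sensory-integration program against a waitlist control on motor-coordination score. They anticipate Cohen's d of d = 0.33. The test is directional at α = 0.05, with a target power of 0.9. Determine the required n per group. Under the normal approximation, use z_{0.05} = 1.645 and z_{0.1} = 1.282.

For two independent groups with equal n: n = 2·((z_{α} + z_β) / d)².
z_{α} + z_β = 1.645 + 1.282 = 2.927.
n = 2 × (2.927 / 0.33)² = 2 × 8.870² = 2 × 78.67 = 157.3.
Round up to the next whole participant.

n = 158 per group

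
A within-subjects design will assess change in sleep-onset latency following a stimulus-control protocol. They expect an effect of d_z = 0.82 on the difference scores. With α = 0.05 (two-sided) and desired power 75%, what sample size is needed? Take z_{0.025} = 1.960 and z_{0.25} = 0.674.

For a paired (one-sample on differences) test: n = ((z_{α/2} + z_β) / d)².
z_{α/2} + z_β = 1.960 + 0.674 = 2.634.
n = (2.634 / 0.82)² = 3.212² = 10.32.
Round up.

n = 11 pairs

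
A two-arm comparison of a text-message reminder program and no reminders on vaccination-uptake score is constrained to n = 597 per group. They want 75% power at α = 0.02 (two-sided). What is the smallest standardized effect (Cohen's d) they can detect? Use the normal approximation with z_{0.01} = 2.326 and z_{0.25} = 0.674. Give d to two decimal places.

d_min ≈ 0.17

For two independent groups of n = 597 each: d_min = (z_{α/2} + z_β)·√(2/n).
z-sum = 2.326 + 0.674 = 3.000.
d_min = 3.000 × √(2/597) = 3.000 × 0.0579 = 0.174.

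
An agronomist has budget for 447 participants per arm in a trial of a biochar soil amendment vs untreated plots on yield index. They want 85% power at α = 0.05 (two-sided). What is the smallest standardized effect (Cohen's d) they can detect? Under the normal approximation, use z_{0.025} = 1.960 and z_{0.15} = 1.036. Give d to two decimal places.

d_min ≈ 0.20

For two independent groups of n = 447 each: d_min = (z_{α/2} + z_β)·√(2/n).
z-sum = 1.960 + 1.036 = 2.996.
d_min = 2.996 × √(2/447) = 2.996 × 0.0669 = 0.200.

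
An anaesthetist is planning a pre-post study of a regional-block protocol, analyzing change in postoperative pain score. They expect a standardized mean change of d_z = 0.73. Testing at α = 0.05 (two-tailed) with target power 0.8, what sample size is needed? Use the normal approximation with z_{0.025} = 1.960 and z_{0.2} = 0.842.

n = 15 pairs

For a paired (one-sample on differences) test: n = ((z_{α/2} + z_β) / d)².
z_{α/2} + z_β = 1.960 + 0.842 = 2.802.
n = (2.802 / 0.73)² = 3.838² = 14.73.
Round up.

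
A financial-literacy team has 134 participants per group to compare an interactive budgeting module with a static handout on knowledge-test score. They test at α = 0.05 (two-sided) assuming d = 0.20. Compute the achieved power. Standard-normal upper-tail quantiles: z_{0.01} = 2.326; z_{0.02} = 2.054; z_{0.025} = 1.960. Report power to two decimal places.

For two equal groups, power = Φ(d·√(n/2) − z_{α/2}).
d·√(n/2) = 0.20 × √(134/2) = 0.20 × 8.185 = 1.637.
z_β = 1.637 − 1.960 = -0.323.
Power = Φ(-0.323) = 0.373.

power ≈ 0.37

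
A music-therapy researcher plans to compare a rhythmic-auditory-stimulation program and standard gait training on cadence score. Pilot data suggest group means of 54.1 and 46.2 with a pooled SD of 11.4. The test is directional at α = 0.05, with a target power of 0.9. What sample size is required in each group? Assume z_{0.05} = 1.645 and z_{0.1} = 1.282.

Cohen's d = |M₁ − M₂| / SD_pooled = |54.1 − 46.2| / 11.4 = 7.9 / 11.4 = 0.693.
For two independent groups with equal n: n = 2·((z_{α} + z_β) / d)².
z_{α} + z_β = 1.645 + 1.282 = 2.927.
n = 2 × (2.927 / 0.693)² = 2 × 4.224² = 2 × 17.84 = 35.7.
Round up to the next whole participant.

n = 36 per group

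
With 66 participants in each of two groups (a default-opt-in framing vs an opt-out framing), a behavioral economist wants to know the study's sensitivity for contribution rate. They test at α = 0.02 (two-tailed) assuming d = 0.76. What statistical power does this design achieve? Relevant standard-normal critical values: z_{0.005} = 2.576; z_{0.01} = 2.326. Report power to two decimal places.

For two equal groups, power = Φ(d·√(n/2) − z_{α/2}).
d·√(n/2) = 0.76 × √(66/2) = 0.76 × 5.745 = 4.366.
z_β = 4.366 − 2.326 = 2.040.
Power = Φ(2.040) = 0.979.

power ≈ 0.98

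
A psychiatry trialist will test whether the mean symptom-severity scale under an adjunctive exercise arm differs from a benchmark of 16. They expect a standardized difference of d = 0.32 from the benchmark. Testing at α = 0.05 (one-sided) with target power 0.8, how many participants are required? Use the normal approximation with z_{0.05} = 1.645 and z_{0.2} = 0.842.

n = 61

For a one-sample test: n = ((z_{α} + z_β) / d)².
z_{α} + z_β = 1.645 + 0.842 = 2.487.
n = (2.487 / 0.32)² = 7.772² = 60.40.
Round up.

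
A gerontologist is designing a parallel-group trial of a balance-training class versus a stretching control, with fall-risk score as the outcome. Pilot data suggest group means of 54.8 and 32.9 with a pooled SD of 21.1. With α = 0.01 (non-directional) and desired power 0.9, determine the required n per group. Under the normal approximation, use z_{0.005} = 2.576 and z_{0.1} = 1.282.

n = 28 per group

Cohen's d = |M₁ − M₂| / SD_pooled = |54.8 − 32.9| / 21.1 = 21.9 / 21.1 = 1.038.
For two independent groups with equal n: n = 2·((z_{α/2} + z_β) / d)².
z_{α/2} + z_β = 2.576 + 1.282 = 3.858.
n = 2 × (3.858 / 1.038)² = 2 × 3.717² = 2 × 13.81 = 27.6.
Round up to the next whole participant.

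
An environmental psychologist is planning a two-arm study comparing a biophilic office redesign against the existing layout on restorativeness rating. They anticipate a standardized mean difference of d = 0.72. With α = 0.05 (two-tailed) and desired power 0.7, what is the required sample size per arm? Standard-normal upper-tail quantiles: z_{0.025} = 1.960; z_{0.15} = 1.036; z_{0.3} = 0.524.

n = 24 per group

For two independent groups with equal n: n = 2·((z_{α/2} + z_β) / d)².
z_{α/2} + z_β = 1.960 + 0.524 = 2.484.
n = 2 × (2.484 / 0.72)² = 2 × 3.450² = 2 × 11.90 = 23.8.
Round up to the next whole participant.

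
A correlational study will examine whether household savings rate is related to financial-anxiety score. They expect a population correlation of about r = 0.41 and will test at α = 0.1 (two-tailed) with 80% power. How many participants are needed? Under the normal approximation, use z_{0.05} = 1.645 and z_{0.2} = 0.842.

n = 36

Fisher's z: C = ½·ln((1+r)/(1−r)) = ½·ln(2.3898) = 0.4356.
n = ((z_{α/2} + z_β)/C)² + 3.
(1.645 + 0.842) / 0.4356 = 2.487 / 0.4356 = 5.709.
n = 5.709² + 3 = 32.60 + 3 = 35.6.
Round up.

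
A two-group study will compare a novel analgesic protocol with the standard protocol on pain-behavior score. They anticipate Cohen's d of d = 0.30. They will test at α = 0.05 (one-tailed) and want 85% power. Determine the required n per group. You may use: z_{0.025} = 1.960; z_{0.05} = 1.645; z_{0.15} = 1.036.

For two independent groups with equal n: n = 2·((z_{α} + z_β) / d)².
z_{α} + z_β = 1.645 + 1.036 = 2.681.
n = 2 × (2.681 / 0.30)² = 2 × 8.937² = 2 × 79.86 = 159.7.
Round up to the next whole participant.

n = 160 per group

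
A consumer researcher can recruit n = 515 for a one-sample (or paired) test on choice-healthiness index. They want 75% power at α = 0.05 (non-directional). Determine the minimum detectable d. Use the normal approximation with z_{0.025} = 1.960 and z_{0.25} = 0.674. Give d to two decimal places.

For a single sample (or paired design) of n = 515: d_min = (z_{α/2} + z_β)/√n.
z-sum = 1.960 + 0.674 = 2.634.
d_min = 2.634 / √515 = 2.634 / 22.694 = 0.116.

d_min ≈ 0.12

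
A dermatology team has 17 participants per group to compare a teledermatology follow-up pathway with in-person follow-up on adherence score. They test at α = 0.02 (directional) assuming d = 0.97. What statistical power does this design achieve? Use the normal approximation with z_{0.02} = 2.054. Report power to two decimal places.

power ≈ 0.78

For two equal groups, power = Φ(d·√(n/2) − z_{α}).
d·√(n/2) = 0.97 × √(17/2) = 0.97 × 2.915 = 2.828.
z_β = 2.828 − 2.054 = 0.774.
Power = Φ(0.774) = 0.781.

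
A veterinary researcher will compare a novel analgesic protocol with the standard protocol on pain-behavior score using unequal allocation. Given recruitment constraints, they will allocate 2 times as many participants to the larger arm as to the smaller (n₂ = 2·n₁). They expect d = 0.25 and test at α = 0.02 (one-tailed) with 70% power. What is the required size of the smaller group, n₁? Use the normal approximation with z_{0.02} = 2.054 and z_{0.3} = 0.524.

With allocation ratio k = n₂/n₁ = 2, Var(x̄₁−x̄₂) = σ²(1/n₁ + 1/(k·n₁)) = σ²·(k+1)/(k·n₁).
So n₁ = (1 + 1/k)·((z_{α} + z_β)/d)² = 1.500 × (2.578/0.25)².
n₁ = 1.500 × 106.34 = 159.5.
Round up: n₁ = 160, giving n₂ = 2 × 160 = 320.

n₁ = 160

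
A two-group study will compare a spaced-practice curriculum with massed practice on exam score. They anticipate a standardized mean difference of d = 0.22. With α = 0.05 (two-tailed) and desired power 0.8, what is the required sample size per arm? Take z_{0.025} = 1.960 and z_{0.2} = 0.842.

For two independent groups with equal n: n = 2·((z_{α/2} + z_β) / d)².
z_{α/2} + z_β = 1.960 + 0.842 = 2.802.
n = 2 × (2.802 / 0.22)² = 2 × 12.736² = 2 × 162.21 = 324.4.
Round up to the next whole participant.

n = 325 per group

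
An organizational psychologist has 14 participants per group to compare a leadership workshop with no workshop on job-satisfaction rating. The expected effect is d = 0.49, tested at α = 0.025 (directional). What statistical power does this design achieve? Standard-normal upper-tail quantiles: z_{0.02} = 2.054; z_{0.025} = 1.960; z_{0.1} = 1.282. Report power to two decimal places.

power ≈ 0.25

For two equal groups, power = Φ(d·√(n/2) − z_{α}).
d·√(n/2) = 0.49 × √(14/2) = 0.49 × 2.646 = 1.296.
z_β = 1.296 − 1.960 = -0.664.
Power = Φ(-0.664) = 0.253.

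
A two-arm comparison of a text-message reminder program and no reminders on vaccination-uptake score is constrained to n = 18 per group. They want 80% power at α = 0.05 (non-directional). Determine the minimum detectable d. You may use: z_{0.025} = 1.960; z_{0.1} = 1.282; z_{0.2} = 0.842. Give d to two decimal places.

For two independent groups of n = 18 each: d_min = (z_{α/2} + z_β)·√(2/n).
z-sum = 1.960 + 0.842 = 2.802.
d_min = 2.802 × √(2/18) = 2.802 × 0.3333 = 0.934.

d_min ≈ 0.93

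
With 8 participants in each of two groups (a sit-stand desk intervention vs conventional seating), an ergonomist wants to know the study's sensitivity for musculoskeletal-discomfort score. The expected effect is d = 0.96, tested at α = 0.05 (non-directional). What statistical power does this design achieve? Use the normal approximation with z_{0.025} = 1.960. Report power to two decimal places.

For two equal groups, power = Φ(d·√(n/2) − z_{α/2}).
d·√(n/2) = 0.96 × √(8/2) = 0.96 × 2.000 = 1.920.
z_β = 1.920 − 1.960 = -0.040.
Power = Φ(-0.040) = 0.484.

power ≈ 0.48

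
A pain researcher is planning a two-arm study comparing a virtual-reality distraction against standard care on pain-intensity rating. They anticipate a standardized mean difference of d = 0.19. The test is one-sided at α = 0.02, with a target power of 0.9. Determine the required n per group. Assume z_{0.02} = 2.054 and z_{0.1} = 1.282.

n = 617 per group

For two independent groups with equal n: n = 2·((z_{α} + z_β) / d)².
z_{α} + z_β = 2.054 + 1.282 = 3.336.
n = 2 × (3.336 / 0.19)² = 2 × 17.558² = 2 × 308.28 = 616.6.
Round up to the next whole participant.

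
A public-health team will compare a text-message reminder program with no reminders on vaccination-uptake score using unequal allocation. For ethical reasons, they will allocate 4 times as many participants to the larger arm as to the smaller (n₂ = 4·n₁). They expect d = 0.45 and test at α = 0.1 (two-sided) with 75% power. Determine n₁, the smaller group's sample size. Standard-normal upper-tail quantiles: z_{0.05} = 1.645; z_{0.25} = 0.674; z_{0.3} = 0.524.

With allocation ratio k = n₂/n₁ = 4, Var(x̄₁−x̄₂) = σ²(1/n₁ + 1/(k·n₁)) = σ²·(k+1)/(k·n₁).
So n₁ = (1 + 1/k)·((z_{α/2} + z_β)/d)² = 1.250 × (2.319/0.45)².
n₁ = 1.250 × 26.56 = 33.2.
Round up: n₁ = 34, giving n₂ = 4 × 34 = 136.

n₁ = 34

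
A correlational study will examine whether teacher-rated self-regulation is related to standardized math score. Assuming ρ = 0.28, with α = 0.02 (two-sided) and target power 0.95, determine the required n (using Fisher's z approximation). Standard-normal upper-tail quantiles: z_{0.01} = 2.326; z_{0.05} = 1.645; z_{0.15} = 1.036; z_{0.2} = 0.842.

n = 194

Fisher's z: C = ½·ln((1+r)/(1−r)) = ½·ln(1.7778) = 0.2877.
n = ((z_{α/2} + z_β)/C)² + 3.
(2.326 + 1.645) / 0.2877 = 3.971 / 0.2877 = 13.803.
n = 13.803² + 3 = 190.51 + 3 = 193.5.
Round up.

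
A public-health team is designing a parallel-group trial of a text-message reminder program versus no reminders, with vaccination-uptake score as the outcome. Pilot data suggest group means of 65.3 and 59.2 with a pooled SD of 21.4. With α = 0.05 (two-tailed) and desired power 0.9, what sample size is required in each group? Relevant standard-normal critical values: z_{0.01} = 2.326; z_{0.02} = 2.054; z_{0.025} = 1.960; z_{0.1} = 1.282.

n = 259 per group

Cohen's d = |M₁ − M₂| / SD_pooled = |65.3 − 59.2| / 21.4 = 6.1 / 21.4 = 0.285.
For two independent groups with equal n: n = 2·((z_{α/2} + z_β) / d)².
z_{α/2} + z_β = 1.960 + 1.282 = 3.242.
n = 2 × (3.242 / 0.285)² = 2 × 11.375² = 2 × 129.40 = 258.8.
Round up to the next whole participant.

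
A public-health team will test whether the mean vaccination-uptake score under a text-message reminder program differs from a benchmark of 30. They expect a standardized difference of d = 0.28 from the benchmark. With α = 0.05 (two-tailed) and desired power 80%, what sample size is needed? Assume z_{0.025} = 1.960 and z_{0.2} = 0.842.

For a one-sample test: n = ((z_{α/2} + z_β) / d)².
z_{α/2} + z_β = 1.960 + 0.842 = 2.802.
n = (2.802 / 0.28)² = 10.007² = 100.14.
Round up.

n = 101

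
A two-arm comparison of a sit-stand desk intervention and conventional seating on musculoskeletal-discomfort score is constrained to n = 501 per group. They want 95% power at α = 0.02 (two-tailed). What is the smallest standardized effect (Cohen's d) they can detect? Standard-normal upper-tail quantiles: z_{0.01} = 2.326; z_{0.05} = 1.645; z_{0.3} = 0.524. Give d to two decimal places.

d_min ≈ 0.25

For two independent groups of n = 501 each: d_min = (z_{α/2} + z_β)·√(2/n).
z-sum = 2.326 + 1.645 = 3.971.
d_min = 3.971 × √(2/501) = 3.971 × 0.0632 = 0.251.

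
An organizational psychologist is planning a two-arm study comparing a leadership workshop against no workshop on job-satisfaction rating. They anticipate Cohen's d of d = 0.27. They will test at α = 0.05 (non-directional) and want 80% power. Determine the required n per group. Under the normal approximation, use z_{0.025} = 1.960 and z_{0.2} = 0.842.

For two independent groups with equal n: n = 2·((z_{α/2} + z_β) / d)².
z_{α/2} + z_β = 1.960 + 0.842 = 2.802.
n = 2 × (2.802 / 0.27)² = 2 × 10.378² = 2 × 107.70 = 215.4.
Round up to the next whole participant.

n = 216 per group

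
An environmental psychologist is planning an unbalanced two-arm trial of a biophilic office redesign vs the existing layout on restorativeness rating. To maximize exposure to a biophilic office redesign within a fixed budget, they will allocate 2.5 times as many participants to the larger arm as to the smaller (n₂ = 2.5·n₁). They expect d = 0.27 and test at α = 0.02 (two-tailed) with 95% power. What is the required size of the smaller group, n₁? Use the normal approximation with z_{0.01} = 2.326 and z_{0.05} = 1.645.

With allocation ratio k = n₂/n₁ = 2.5, Var(x̄₁−x̄₂) = σ²(1/n₁ + 1/(k·n₁)) = σ²·(k+1)/(k·n₁).
So n₁ = (1 + 1/k)·((z_{α/2} + z_β)/d)² = 1.400 × (3.971/0.27)².
n₁ = 1.400 × 216.31 = 302.8.
Round up: n₁ = 303, giving n₂ = ⌈2.5 × 303⌉ = ⌈757.5⌉ = 758.

n₁ = 303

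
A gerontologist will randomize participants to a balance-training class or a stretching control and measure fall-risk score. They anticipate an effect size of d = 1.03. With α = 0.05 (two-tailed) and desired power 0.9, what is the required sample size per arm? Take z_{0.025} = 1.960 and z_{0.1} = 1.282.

For two independent groups with equal n: n = 2·((z_{α/2} + z_β) / d)².
z_{α/2} + z_β = 1.960 + 1.282 = 3.242.
n = 2 × (3.242 / 1.03)² = 2 × 3.148² = 2 × 9.91 = 19.8.
Round up to the next whole participant.

n = 20 per group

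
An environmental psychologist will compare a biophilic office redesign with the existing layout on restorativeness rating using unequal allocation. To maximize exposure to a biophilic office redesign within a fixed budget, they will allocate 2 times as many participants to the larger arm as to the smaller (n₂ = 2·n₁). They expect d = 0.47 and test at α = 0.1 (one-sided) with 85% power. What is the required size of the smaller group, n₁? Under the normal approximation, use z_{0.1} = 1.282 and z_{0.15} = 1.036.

With allocation ratio k = n₂/n₁ = 2, Var(x̄₁−x̄₂) = σ²(1/n₁ + 1/(k·n₁)) = σ²·(k+1)/(k·n₁).
So n₁ = (1 + 1/k)·((z_{α} + z_β)/d)² = 1.500 × (2.318/0.47)².
n₁ = 1.500 × 24.32 = 36.5.
Round up: n₁ = 37, giving n₂ = 2 × 37 = 74.

n₁ = 37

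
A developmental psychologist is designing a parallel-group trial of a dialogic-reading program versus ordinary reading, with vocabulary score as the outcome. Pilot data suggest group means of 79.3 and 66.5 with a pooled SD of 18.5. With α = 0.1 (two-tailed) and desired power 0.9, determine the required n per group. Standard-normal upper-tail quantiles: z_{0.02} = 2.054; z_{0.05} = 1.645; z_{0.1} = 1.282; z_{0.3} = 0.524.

n = 36 per group

Cohen's d = |M₁ − M₂| / SD_pooled = |79.3 − 66.5| / 18.5 = 12.8 / 18.5 = 0.692.
For two independent groups with equal n: n = 2·((z_{α/2} + z_β) / d)².
z_{α/2} + z_β = 1.645 + 1.282 = 2.927.
n = 2 × (2.927 / 0.692)² = 2 × 4.230² = 2 × 17.89 = 35.8.
Round up to the next whole participant.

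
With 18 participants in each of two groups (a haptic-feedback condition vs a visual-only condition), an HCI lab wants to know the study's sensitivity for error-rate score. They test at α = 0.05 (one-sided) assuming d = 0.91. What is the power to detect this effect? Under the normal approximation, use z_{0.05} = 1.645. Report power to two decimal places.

power ≈ 0.86

For two equal groups, power = Φ(d·√(n/2) − z_{α}).
d·√(n/2) = 0.91 × √(18/2) = 0.91 × 3.000 = 2.730.
z_β = 2.730 − 1.645 = 1.085.
Power = Φ(1.085) = 0.861.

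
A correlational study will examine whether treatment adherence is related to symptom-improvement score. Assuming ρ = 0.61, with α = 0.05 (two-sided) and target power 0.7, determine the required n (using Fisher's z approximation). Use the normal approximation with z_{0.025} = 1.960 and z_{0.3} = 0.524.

Fisher's z: C = ½·ln((1+r)/(1−r)) = ½·ln(4.1282) = 0.7089.
n = ((z_{α/2} + z_β)/C)² + 3.
(1.960 + 0.524) / 0.7089 = 2.484 / 0.7089 = 3.504.
n = 3.504² + 3 = 12.28 + 3 = 15.3.
Round up.

n = 16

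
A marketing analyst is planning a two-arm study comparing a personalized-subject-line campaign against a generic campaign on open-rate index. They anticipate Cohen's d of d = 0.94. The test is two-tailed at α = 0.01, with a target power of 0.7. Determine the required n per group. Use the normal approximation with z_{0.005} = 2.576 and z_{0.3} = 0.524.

For two independent groups with equal n: n = 2·((z_{α/2} + z_β) / d)².
z_{α/2} + z_β = 2.576 + 0.524 = 3.100.
n = 2 × (3.100 / 0.94)² = 2 × 3.298² = 2 × 10.88 = 21.8.
Round up to the next whole participant.

n = 22 per group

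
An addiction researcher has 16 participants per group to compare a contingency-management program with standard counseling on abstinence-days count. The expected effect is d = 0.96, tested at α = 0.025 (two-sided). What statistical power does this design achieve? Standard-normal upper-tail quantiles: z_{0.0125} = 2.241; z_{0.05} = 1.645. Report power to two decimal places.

power ≈ 0.68

For two equal groups, power = Φ(d·√(n/2) − z_{α/2}).
d·√(n/2) = 0.96 × √(16/2) = 0.96 × 2.828 = 2.715.
z_β = 2.715 − 2.241 = 0.474.
Power = Φ(0.474) = 0.682.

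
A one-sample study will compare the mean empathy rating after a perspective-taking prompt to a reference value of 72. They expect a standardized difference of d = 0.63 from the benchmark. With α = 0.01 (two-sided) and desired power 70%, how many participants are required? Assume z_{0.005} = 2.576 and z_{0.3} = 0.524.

For a one-sample test: n = ((z_{α/2} + z_β) / d)².
z_{α/2} + z_β = 2.576 + 0.524 = 3.100.
n = (3.100 / 0.63)² = 4.921² = 24.21.
Round up.

n = 25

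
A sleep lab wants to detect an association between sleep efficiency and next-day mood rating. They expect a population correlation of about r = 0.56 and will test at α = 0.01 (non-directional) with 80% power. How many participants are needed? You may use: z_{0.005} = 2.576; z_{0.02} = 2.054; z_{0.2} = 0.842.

Fisher's z: C = ½·ln((1+r)/(1−r)) = ½·ln(3.5455) = 0.6328.
n = ((z_{α/2} + z_β)/C)² + 3.
(2.576 + 0.842) / 0.6328 = 3.418 / 0.6328 = 5.401.
n = 5.401² + 3 = 29.18 + 3 = 32.2.
Round up.

n = 33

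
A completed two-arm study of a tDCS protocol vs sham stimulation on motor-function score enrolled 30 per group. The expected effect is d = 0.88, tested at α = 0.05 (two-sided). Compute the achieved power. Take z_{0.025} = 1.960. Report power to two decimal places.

For two equal groups, power = Φ(d·√(n/2) − z_{α/2}).
d·√(n/2) = 0.88 × √(30/2) = 0.88 × 3.873 = 3.408.
z_β = 3.408 − 1.960 = 1.448.
Power = Φ(1.448) = 0.926.

power ≈ 0.93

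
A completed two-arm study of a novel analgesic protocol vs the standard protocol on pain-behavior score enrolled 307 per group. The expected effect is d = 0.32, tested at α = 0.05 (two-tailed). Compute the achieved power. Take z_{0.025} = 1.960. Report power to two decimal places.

power ≈ 0.98

For two equal groups, power = Φ(d·√(n/2) − z_{α/2}).
d·√(n/2) = 0.32 × √(307/2) = 0.32 × 12.390 = 3.965.
z_β = 3.965 − 1.960 = 2.005.
Power = Φ(2.005) = 0.977.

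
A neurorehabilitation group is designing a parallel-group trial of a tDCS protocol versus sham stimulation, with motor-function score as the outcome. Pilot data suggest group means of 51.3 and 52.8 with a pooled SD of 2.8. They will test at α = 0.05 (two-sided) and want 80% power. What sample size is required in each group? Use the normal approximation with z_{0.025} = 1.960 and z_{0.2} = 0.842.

n = 55 per group

Cohen's d = |M₁ − M₂| / SD_pooled = |51.3 − 52.8| / 2.8 = 1.5 / 2.8 = 0.536.
For two independent groups with equal n: n = 2·((z_{α/2} + z_β) / d)².
z_{α/2} + z_β = 1.960 + 0.842 = 2.802.
n = 2 × (2.802 / 0.536)² = 2 × 5.228² = 2 × 27.33 = 54.7.
Round up to the next whole participant.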